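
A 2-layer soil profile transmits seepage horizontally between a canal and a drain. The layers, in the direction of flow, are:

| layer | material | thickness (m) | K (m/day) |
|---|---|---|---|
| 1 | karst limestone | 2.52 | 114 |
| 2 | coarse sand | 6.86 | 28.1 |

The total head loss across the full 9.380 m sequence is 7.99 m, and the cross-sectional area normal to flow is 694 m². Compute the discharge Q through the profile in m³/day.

20800

Flow is perpendicular to layering, so the layers act in series and the equivalent K is the thickness-weighted harmonic mean.
Total thickness L = 2.52 + 6.86 = 9.380 m.
Σ(b_i/K_i) = 2.52/114 + 6.86/28.1 = 0.2662 d.
K_eq = L / Σ(b_i/K_i) = 9.380 / 0.2662 = 35.23 m/day.
Q = K_eq · A · (Δh/L) = 35.23 × 694 × (7.99/9.380) = 20828 m³/day.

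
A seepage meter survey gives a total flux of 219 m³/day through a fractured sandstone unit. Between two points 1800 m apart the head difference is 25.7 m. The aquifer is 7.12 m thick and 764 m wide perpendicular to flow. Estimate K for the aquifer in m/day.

2.82

Cross-sectional area A = 764 × 7.12 = 5440 m².
Hydraulic gradient i = Δh / L = 25.7 / 1800 = 0.01428.
From Q = K·A·i, K = Q / (A·i) = 219 / (5440 × 0.01428) = 2.820 m/day.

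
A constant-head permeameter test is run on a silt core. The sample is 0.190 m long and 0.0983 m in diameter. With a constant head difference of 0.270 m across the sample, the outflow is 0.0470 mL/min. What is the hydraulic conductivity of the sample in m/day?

0.00628

Cross-sectional area A = π·(d/2)² = π × (0.0983/2)² = 0.007589 m².
Convert discharge: 0.0470 mL/min = 7.833e-10 m³/s.
Darcy's law rearranged: K = Q·L / (A·Δh) = 7.833e-10 × 0.190 / (0.007589 × 0.270) = 7.263e-08 m/s = 0.006276 m/day.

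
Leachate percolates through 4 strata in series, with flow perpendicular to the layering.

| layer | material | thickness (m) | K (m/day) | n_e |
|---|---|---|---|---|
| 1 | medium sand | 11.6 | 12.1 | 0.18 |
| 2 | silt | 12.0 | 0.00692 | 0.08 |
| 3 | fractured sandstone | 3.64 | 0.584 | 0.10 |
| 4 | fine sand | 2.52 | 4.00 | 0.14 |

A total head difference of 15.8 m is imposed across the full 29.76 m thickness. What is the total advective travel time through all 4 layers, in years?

1.14

With flow normal to the layers, continuity requires the same specific discharge q through every layer.
Σ(b_i/K_i) = 11.6/12.1 + 12.0/0.00692 + 3.64/0.584 + 2.52/4.00 = 1742 d.
q = Δh / Σ(b_i/K_i) = 15.8 / 1742 = 0.009070 m/day.
In each layer the seepage velocity is v_i = q/n_i, so the layer transit time is t_i = b_i·n_i / q:
  layer 1 (medium sand): t_1 = 11.6 × 0.18 / 0.009070 = 230.2 d
  layer 2 (silt): t_2 = 12.0 × 0.08 / 0.009070 = 105.8 d
  layer 3 (fractured sandstone): t_3 = 3.64 × 0.10 / 0.009070 = 40.13 d
  layer 4 (fine sand): t_4 = 2.52 × 0.14 / 0.009070 = 38.90 d
Total t = Σ t_i = 415.1 days = 1.136 years.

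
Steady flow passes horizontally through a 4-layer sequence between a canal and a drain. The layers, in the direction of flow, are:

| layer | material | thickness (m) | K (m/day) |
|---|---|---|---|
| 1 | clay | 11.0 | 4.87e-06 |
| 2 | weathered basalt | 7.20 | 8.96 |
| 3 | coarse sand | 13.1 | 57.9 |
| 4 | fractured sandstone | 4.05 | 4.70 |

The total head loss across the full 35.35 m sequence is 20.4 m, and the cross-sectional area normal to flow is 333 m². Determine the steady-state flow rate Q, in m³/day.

Flow is perpendicular to layering, so the layers act in series and the equivalent K is the thickness-weighted harmonic mean.
Total thickness L = 11.0 + 7.20 + 13.1 + 4.05 = 35.35 m.
Σ(b_i/K_i) = 11.0/4.87e-06 + 7.20/8.96 + 13.1/57.9 + 4.05/4.70 = 2.259e+06 d.
K_eq = L / Σ(b_i/K_i) = 35.35 / 2.259e+06 = 1.565e-05 m/day.
Q = K_eq · A · (Δh/L) = 1.565e-05 × 333 × (20.4/35.35) = 0.003008 m³/day.

0.00301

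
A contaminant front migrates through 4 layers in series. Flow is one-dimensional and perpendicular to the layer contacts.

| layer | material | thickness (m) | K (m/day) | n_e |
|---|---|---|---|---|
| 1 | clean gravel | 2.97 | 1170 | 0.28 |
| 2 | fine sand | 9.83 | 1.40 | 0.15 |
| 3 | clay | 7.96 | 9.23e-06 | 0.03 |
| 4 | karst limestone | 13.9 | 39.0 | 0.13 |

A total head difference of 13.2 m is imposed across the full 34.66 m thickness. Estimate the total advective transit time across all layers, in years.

778

With flow normal to the layers, continuity requires the same specific discharge q through every layer.
Σ(b_i/K_i) = 2.97/1170 + 9.83/1.40 + 7.96/9.23e-06 + 13.9/39.0 = 8.624e+05 d.
q = Δh / Σ(b_i/K_i) = 13.2 / 8.624e+05 = 1.531e-05 m/day.
In each layer the seepage velocity is v_i = q/n_i, so the layer transit time is t_i = b_i·n_i / q:
  layer 1 (clean gravel): t_1 = 2.97 × 0.28 / 1.531e-05 = 54332 d
  layer 2 (fine sand): t_2 = 9.83 × 0.15 / 1.531e-05 = 96335 d
  layer 3 (clay): t_3 = 7.96 × 0.03 / 1.531e-05 = 15602 d
  layer 4 (karst limestone): t_4 = 13.9 × 0.13 / 1.531e-05 = 1.181e+05 d
Total t = Σ t_i = 2.843e+05 days = 778.4 years.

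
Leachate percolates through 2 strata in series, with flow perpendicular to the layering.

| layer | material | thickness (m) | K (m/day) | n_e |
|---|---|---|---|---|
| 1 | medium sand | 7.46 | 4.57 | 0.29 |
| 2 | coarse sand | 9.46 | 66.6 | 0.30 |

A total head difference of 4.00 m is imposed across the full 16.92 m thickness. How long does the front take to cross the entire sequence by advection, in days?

2.22

With flow normal to the layers, continuity requires the same specific discharge q through every layer.
Σ(b_i/K_i) = 7.46/4.57 + 9.46/66.6 = 1.774 d.
q = Δh / Σ(b_i/K_i) = 4.00 / 1.774 = 2.254 m/day.
In each layer the seepage velocity is v_i = q/n_i, so the layer transit time is t_i = b_i·n_i / q:
  layer 1 (medium sand): t_1 = 7.46 × 0.29 / 2.254 = 0.9597 d
  layer 2 (coarse sand): t_2 = 9.46 × 0.30 / 2.254 = 1.259 d
Total t = Σ t_i = 2.219 days.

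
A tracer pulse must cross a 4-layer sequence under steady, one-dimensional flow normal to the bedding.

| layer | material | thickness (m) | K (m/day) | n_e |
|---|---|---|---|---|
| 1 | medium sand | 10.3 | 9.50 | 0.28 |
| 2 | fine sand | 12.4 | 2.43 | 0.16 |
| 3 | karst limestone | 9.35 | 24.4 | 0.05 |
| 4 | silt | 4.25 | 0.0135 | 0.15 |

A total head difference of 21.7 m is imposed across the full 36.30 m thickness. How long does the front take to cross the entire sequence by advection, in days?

With flow normal to the layers, continuity requires the same specific discharge q through every layer.
Σ(b_i/K_i) = 10.3/9.50 + 12.4/2.43 + 9.35/24.4 + 4.25/0.0135 = 321.4 d.
q = Δh / Σ(b_i/K_i) = 21.7 / 321.4 = 0.06752 m/day.
In each layer the seepage velocity is v_i = q/n_i, so the layer transit time is t_i = b_i·n_i / q:
  layer 1 (medium sand): t_1 = 10.3 × 0.28 / 0.06752 = 42.71 d
  layer 2 (fine sand): t_2 = 12.4 × 0.16 / 0.06752 = 29.38 d
  layer 3 (karst limestone): t_3 = 9.35 × 0.05 / 0.06752 = 6.924 d
  layer 4 (silt): t_4 = 4.25 × 0.15 / 0.06752 = 9.442 d
Total t = Σ t_i = 88.46 days.

88.5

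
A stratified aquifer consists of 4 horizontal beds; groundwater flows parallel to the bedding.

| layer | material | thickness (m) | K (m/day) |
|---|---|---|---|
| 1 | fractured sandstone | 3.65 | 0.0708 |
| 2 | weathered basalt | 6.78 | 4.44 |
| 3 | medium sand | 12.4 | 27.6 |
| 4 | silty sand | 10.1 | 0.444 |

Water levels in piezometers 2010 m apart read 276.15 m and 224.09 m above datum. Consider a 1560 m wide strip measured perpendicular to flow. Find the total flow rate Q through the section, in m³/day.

Flow is parallel to layering, so each bed carries its own Darcy discharge and the transmissivities add.
Σ(K_i·b_i) = 0.0708×3.65 + 4.44×6.78 + 27.6×12.4 + 0.444×10.1 = 377.1 m²/day.
Hydraulic gradient i = (276.15 − 224.09) / 2010 = 52.06 / 2010 = 0.02590.
Q = Σ(K_i·b_i) · W · i = 377.1 × 1560 × 0.02590 = 15236 m³/day.

15200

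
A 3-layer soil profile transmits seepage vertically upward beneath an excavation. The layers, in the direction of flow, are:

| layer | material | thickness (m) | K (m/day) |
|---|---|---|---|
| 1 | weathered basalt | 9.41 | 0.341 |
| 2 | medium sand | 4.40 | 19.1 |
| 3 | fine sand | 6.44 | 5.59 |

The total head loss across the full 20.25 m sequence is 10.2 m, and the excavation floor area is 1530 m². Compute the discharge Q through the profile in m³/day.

539

Flow is perpendicular to layering, so the layers act in series and the equivalent K is the thickness-weighted harmonic mean.
Total thickness L = 9.41 + 4.40 + 6.44 = 20.25 m.
Σ(b_i/K_i) = 9.41/0.341 + 4.40/19.1 + 6.44/5.59 = 28.98 d.
K_eq = L / Σ(b_i/K_i) = 20.25 / 28.98 = 0.6988 m/day.
Q = K_eq · A · (Δh/L) = 0.6988 × 1530 × (10.2/20.25) = 538.6 m³/day.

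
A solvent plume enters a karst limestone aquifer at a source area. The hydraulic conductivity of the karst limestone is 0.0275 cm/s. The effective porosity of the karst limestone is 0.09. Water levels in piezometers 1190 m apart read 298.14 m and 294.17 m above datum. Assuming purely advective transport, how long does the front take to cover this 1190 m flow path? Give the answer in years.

3.70

Convert K: 0.0275 cm/s × 864 = 23.76 m/day.
Hydraulic gradient i = (298.14 − 294.17) / 1190 = 3.97 / 1190 = 0.003336.
Darcy flux q = K · i = 23.76 × 0.003336 = 0.07927 m/day.
Seepage velocity v = q / n_e = 0.07927 / 0.09 = 0.8807 m/day.
Travel time t = L / v = 1190 / 0.8807 = 1351 days = 3.699 years.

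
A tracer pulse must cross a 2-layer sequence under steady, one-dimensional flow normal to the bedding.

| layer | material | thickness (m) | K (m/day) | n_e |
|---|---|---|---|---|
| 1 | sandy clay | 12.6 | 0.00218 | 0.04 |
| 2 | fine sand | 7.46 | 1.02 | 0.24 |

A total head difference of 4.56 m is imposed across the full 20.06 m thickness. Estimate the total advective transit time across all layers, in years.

7.97

With flow normal to the layers, continuity requires the same specific discharge q through every layer.
Σ(b_i/K_i) = 12.6/0.00218 + 7.46/1.02 = 5787 d.
q = Δh / Σ(b_i/K_i) = 4.56 / 5787 = 0.0007880 m/day.
In each layer the seepage velocity is v_i = q/n_i, so the layer transit time is t_i = b_i·n_i / q:
  layer 1 (sandy clay): t_1 = 12.6 × 0.04 / 0.0007880 = 639.6 d
  layer 2 (fine sand): t_2 = 7.46 × 0.24 / 0.0007880 = 2272 d
Total t = Σ t_i = 2912 days = 7.972 years.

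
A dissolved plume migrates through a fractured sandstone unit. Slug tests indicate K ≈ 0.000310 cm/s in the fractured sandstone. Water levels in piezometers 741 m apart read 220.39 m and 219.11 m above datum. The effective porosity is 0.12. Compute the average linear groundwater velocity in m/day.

0.00386

Convert K: 0.000310 cm/s × 864 = 0.2678 m/day.
Hydraulic gradient i = (220.39 − 219.11) / 741 = 1.28 / 741 = 0.001727.
Darcy flux q = K · i = 0.2678 × 0.001727 = 0.0004627 m/day.
Seepage velocity v = q / n_e = 0.0004627 / 0.12 = 0.003856 m/day.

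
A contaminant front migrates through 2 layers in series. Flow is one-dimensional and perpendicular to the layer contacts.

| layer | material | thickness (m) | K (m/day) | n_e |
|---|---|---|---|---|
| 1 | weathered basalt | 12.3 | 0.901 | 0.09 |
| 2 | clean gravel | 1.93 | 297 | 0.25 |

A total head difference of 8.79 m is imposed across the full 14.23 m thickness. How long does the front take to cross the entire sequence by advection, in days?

2.47

With flow normal to the layers, continuity requires the same specific discharge q through every layer.
Σ(b_i/K_i) = 12.3/0.901 + 1.93/297 = 13.66 d.
q = Δh / Σ(b_i/K_i) = 8.79 / 13.66 = 0.6436 m/day.
In each layer the seepage velocity is v_i = q/n_i, so the layer transit time is t_i = b_i·n_i / q:
  layer 1 (weathered basalt): t_1 = 12.3 × 0.09 / 0.6436 = 1.720 d
  layer 2 (clean gravel): t_2 = 1.93 × 0.25 / 0.6436 = 0.7497 d
Total t = Σ t_i = 2.470 days.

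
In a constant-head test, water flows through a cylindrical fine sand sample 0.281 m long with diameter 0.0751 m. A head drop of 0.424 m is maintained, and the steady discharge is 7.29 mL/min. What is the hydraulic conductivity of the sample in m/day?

1.57

Cross-sectional area A = π·(d/2)² = π × (0.0751/2)² = 0.004430 m².
Convert discharge: 7.29 mL/min = 1.215e-07 m³/s.
Darcy's law rearranged: K = Q·L / (A·Δh) = 1.215e-07 × 0.281 / (0.004430 × 0.424) = 1.818e-05 m/s = 1.571 m/day.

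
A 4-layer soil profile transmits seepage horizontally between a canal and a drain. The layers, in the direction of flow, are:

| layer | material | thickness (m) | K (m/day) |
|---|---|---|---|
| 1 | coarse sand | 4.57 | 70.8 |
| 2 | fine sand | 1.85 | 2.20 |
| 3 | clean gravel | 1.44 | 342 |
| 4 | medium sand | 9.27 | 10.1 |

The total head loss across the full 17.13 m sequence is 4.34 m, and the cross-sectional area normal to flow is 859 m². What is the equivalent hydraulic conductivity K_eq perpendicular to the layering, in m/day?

9.37

Flow is perpendicular to layering, so the layers act in series and the equivalent K is the thickness-weighted harmonic mean.
Total thickness L = 4.57 + 1.85 + 1.44 + 9.27 = 17.13 m.
Σ(b_i/K_i) = 4.57/70.8 + 1.85/2.20 + 1.44/342 + 9.27/10.1 = 1.827 d.
K_eq = L / Σ(b_i/K_i) = 17.13 / 1.827 = 9.374 m/day.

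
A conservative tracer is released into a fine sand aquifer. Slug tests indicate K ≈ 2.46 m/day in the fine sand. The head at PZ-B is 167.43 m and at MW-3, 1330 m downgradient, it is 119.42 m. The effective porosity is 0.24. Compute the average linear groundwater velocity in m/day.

Hydraulic gradient i = (167.43 − 119.42) / 1330 = 48.01 / 1330 = 0.03610.
Darcy flux q = K · i = 2.460 × 0.03610 = 0.08880 m/day.
Seepage velocity v = q / n_e = 0.08880 / 0.24 = 0.3700 m/day.

0.370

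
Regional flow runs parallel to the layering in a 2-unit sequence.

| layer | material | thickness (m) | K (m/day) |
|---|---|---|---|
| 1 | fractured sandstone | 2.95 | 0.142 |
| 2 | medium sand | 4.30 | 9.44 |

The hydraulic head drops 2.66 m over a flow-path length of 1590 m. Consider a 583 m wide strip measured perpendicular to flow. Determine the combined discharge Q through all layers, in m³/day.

40.0

Flow is parallel to layering, so each bed carries its own Darcy discharge and the transmissivities add.
Σ(K_i·b_i) = 0.142×2.95 + 9.44×4.30 = 41.01 m²/day.
Hydraulic gradient i = Δh / L = 2.66 / 1590 = 0.001673.
Q = Σ(K_i·b_i) · W · i = 41.01 × 583 × 0.001673 = 40.00 m³/day.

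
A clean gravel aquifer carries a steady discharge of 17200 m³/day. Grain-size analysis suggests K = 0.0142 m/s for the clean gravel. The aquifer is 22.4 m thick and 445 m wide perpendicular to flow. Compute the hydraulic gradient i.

0.00141

Convert K: 0.0142 m/s × 86400 = 1227 m/day.
Cross-sectional area A = 445 × 22.4 = 9968 m².
From Q = K·A·i, i = Q / (K·A) = 17200 / (1227 × 9968) = 0.001406.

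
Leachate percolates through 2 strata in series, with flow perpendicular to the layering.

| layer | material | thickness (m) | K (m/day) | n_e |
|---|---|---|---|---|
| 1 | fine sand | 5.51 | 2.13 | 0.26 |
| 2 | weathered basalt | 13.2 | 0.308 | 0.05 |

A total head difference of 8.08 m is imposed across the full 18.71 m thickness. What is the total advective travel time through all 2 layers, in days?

11.8

With flow normal to the layers, continuity requires the same specific discharge q through every layer.
Σ(b_i/K_i) = 5.51/2.13 + 13.2/0.308 = 45.44 d.
q = Δh / Σ(b_i/K_i) = 8.08 / 45.44 = 0.1778 m/day.
In each layer the seepage velocity is v_i = q/n_i, so the layer transit time is t_i = b_i·n_i / q:
  layer 1 (fine sand): t_1 = 5.51 × 0.26 / 0.1778 = 8.057 d
  layer 2 (weathered basalt): t_2 = 13.2 × 0.05 / 0.1778 = 3.712 d
Total t = Σ t_i = 11.77 days.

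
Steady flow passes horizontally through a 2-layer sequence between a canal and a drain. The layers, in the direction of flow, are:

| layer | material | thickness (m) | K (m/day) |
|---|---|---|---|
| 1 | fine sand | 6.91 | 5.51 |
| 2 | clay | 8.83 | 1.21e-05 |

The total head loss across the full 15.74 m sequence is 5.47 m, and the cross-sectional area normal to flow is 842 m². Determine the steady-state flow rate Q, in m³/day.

Flow is perpendicular to layering, so the layers act in series and the equivalent K is the thickness-weighted harmonic mean.
Total thickness L = 6.91 + 8.83 = 15.74 m.
Σ(b_i/K_i) = 6.91/5.51 + 8.83/1.21e-05 = 7.298e+05 d.
K_eq = L / Σ(b_i/K_i) = 15.74 / 7.298e+05 = 2.157e-05 m/day.
Q = K_eq · A · (Δh/L) = 2.157e-05 × 842 × (5.47/15.74) = 0.006311 m³/day.

0.00631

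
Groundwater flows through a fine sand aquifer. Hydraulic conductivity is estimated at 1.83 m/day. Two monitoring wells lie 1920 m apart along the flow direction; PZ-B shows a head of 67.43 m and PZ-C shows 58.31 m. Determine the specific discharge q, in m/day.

Hydraulic gradient i = (67.43 − 58.31) / 1920 = 9.12 / 1920 = 0.004750.
Specific discharge q = K · i = 1.830 × 0.004750 = 0.008693 m/day.

0.00869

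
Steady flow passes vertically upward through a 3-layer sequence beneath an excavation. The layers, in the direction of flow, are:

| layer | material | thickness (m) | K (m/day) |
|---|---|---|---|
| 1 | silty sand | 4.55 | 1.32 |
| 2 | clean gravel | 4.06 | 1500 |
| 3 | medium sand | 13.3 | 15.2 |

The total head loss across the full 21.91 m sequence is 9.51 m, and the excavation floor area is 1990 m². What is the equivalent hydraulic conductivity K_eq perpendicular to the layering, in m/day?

Flow is perpendicular to layering, so the layers act in series and the equivalent K is the thickness-weighted harmonic mean.
Total thickness L = 4.55 + 4.06 + 13.3 = 21.91 m.
Σ(b_i/K_i) = 4.55/1.32 + 4.06/1500 + 13.3/15.2 = 4.325 d.
K_eq = L / Σ(b_i/K_i) = 21.91 / 4.325 = 5.066 m/day.

5.07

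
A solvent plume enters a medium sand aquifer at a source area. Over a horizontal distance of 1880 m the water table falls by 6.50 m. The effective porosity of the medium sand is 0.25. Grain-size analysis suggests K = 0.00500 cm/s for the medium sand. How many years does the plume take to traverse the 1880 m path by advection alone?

86.2

Convert K: 0.00500 cm/s × 864 = 4.320 m/day.
Hydraulic gradient i = Δh / L = 6.50 / 1880 = 0.003457.
Darcy flux q = K · i = 4.320 × 0.003457 = 0.01494 m/day.
Seepage velocity v = q / n_e = 0.01494 / 0.25 = 0.05974 m/day.
Travel time t = L / v = 1880 / 0.05974 = 31467 days = 86.15 years.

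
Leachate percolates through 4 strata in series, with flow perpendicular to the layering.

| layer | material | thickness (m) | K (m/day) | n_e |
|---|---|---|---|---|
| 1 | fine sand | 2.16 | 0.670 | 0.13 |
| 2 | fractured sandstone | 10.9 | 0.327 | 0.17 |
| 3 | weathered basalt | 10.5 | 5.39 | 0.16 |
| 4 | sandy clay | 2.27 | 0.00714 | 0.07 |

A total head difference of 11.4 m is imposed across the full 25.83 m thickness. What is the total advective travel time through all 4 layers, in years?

With flow normal to the layers, continuity requires the same specific discharge q through every layer.
Σ(b_i/K_i) = 2.16/0.670 + 10.9/0.327 + 10.5/5.39 + 2.27/0.00714 = 356.4 d.
q = Δh / Σ(b_i/K_i) = 11.4 / 356.4 = 0.03198 m/day.
In each layer the seepage velocity is v_i = q/n_i, so the layer transit time is t_i = b_i·n_i / q:
  layer 1 (fine sand): t_1 = 2.16 × 0.13 / 0.03198 = 8.779 d
  layer 2 (fractured sandstone): t_2 = 10.9 × 0.17 / 0.03198 = 57.94 d
  layer 3 (weathered basalt): t_3 = 10.5 × 0.16 / 0.03198 = 52.53 d
  layer 4 (sandy clay): t_4 = 2.27 × 0.07 / 0.03198 = 4.968 d
Total t = Σ t_i = 124.2 days = 0.3401 years.

0.340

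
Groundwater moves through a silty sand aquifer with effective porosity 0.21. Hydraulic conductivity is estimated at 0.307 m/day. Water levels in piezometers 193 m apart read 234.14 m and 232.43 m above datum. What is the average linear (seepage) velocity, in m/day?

0.0130

Hydraulic gradient i = (234.14 − 232.43) / 193 = 1.71 / 193 = 0.008860.
Darcy flux q = K · i = 0.3070 × 0.008860 = 0.002720 m/day.
Seepage velocity v = q / n_e = 0.002720 / 0.21 = 0.01295 m/day.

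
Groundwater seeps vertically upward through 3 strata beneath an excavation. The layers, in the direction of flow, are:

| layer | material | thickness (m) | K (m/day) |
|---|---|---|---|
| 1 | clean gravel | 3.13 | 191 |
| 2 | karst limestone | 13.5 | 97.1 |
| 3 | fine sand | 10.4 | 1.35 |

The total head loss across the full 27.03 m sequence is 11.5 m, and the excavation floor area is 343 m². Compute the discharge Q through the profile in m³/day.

Flow is perpendicular to layering, so the layers act in series and the equivalent K is the thickness-weighted harmonic mean.
Total thickness L = 3.13 + 13.5 + 10.4 = 27.03 m.
Σ(b_i/K_i) = 3.13/191 + 13.5/97.1 + 10.4/1.35 = 7.859 d.
K_eq = L / Σ(b_i/K_i) = 27.03 / 7.859 = 3.439 m/day.
Q = K_eq · A · (Δh/L) = 3.439 × 343 × (11.5/27.03) = 501.9 m³/day.

502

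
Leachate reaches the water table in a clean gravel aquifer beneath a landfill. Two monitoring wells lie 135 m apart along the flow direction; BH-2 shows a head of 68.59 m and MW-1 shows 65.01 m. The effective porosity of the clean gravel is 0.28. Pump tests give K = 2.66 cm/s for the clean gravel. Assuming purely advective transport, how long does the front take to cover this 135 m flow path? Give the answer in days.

Convert K: 2.66 cm/s × 864 = 2298 m/day.
Hydraulic gradient i = (68.59 − 65.01) / 135 = 3.58 / 135 = 0.02652.
Darcy flux q = K · i = 2298 × 0.02652 = 60.95 m/day.
Seepage velocity v = q / n_e = 60.95 / 0.28 = 217.7 m/day.
Travel time t = L / v = 135 / 217.7 = 0.6202 days.

0.620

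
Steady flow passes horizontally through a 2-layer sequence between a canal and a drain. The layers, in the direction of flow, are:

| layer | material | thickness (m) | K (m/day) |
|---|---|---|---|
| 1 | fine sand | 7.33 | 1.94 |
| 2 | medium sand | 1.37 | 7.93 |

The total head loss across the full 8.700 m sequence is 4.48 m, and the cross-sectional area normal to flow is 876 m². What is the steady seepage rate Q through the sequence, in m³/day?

Flow is perpendicular to layering, so the layers act in series and the equivalent K is the thickness-weighted harmonic mean.
Total thickness L = 7.33 + 1.37 = 8.700 m.
Σ(b_i/K_i) = 7.33/1.94 + 1.37/7.93 = 3.951 d.
K_eq = L / Σ(b_i/K_i) = 8.700 / 3.951 = 2.202 m/day.
Q = K_eq · A · (Δh/L) = 2.202 × 876 × (4.48/8.700) = 993.3 m³/day.

993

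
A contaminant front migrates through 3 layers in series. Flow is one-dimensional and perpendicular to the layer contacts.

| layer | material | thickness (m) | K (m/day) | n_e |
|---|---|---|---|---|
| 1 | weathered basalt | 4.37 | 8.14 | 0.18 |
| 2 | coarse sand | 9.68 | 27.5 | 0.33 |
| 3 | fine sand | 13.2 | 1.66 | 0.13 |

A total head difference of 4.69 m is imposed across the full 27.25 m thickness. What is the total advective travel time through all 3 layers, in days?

10.7

With flow normal to the layers, continuity requires the same specific discharge q through every layer.
Σ(b_i/K_i) = 4.37/8.14 + 9.68/27.5 + 13.2/1.66 = 8.841 d.
q = Δh / Σ(b_i/K_i) = 4.69 / 8.841 = 0.5305 m/day.
In each layer the seepage velocity is v_i = q/n_i, so the layer transit time is t_i = b_i·n_i / q:
  layer 1 (weathered basalt): t_1 = 4.37 × 0.18 / 0.5305 = 1.483 d
  layer 2 (coarse sand): t_2 = 9.68 × 0.33 / 0.5305 = 6.021 d
  layer 3 (fine sand): t_3 = 13.2 × 0.13 / 0.5305 = 3.235 d
Total t = Σ t_i = 10.74 days.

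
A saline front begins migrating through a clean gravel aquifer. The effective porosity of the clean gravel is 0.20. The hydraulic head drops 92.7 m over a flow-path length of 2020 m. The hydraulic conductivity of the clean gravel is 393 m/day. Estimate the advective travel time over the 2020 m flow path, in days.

Hydraulic gradient i = Δh / L = 92.7 / 2020 = 0.04589.
Darcy flux q = K · i = 393.0 × 0.04589 = 18.04 m/day.
Seepage velocity v = q / n_e = 18.04 / 0.20 = 90.18 m/day.
Travel time t = L / v = 2020 / 90.18 = 22.40 days.

22.4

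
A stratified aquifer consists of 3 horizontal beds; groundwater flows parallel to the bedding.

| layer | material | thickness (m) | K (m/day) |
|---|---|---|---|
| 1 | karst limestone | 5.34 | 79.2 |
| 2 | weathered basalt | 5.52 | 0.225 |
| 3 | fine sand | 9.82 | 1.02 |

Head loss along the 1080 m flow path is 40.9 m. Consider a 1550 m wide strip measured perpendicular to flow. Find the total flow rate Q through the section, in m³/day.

Flow is parallel to layering, so each bed carries its own Darcy discharge and the transmissivities add.
Σ(K_i·b_i) = 79.2×5.34 + 0.225×5.52 + 1.02×9.82 = 434.2 m²/day.
Hydraulic gradient i = Δh / L = 40.9 / 1080 = 0.03787.
Q = Σ(K_i·b_i) · W · i = 434.2 × 1550 × 0.03787 = 25486 m³/day.

25500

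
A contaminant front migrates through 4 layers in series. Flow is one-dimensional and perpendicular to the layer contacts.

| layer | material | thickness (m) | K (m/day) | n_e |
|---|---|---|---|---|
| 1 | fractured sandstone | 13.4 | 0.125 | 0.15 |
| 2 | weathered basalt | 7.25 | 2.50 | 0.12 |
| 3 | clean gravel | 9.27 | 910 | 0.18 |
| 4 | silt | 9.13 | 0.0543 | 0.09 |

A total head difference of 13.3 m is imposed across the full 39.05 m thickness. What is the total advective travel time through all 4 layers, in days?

With flow normal to the layers, continuity requires the same specific discharge q through every layer.
Σ(b_i/K_i) = 13.4/0.125 + 7.25/2.50 + 9.27/910 + 9.13/0.0543 = 278.3 d.
q = Δh / Σ(b_i/K_i) = 13.3 / 278.3 = 0.04780 m/day.
In each layer the seepage velocity is v_i = q/n_i, so the layer transit time is t_i = b_i·n_i / q:
  layer 1 (fractured sandstone): t_1 = 13.4 × 0.15 / 0.04780 = 42.05 d
  layer 2 (weathered basalt): t_2 = 7.25 × 0.12 / 0.04780 = 18.20 d
  layer 3 (clean gravel): t_3 = 9.27 × 0.18 / 0.04780 = 34.91 d
  layer 4 (silt): t_4 = 9.13 × 0.09 / 0.04780 = 17.19 d
Total t = Σ t_i = 112.4 days.

112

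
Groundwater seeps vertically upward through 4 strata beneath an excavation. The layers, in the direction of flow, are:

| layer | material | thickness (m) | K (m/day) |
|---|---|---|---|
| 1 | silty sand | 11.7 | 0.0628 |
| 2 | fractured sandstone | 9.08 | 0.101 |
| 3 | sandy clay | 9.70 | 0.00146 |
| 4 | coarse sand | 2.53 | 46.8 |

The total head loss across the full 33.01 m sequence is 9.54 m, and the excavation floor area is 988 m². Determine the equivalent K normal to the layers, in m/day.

Flow is perpendicular to layering, so the layers act in series and the equivalent K is the thickness-weighted harmonic mean.
Total thickness L = 11.7 + 9.08 + 9.70 + 2.53 = 33.01 m.
Σ(b_i/K_i) = 11.7/0.0628 + 9.08/0.101 + 9.70/0.00146 + 2.53/46.8 = 6920 d.
K_eq = L / Σ(b_i/K_i) = 33.01 / 6920 = 0.004770 m/day.

0.00477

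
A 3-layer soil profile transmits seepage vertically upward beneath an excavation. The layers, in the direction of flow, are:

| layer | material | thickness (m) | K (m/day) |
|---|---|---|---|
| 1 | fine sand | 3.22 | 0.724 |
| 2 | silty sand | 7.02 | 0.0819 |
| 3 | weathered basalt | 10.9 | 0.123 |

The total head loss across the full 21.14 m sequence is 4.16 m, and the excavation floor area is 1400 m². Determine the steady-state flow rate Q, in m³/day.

32.6

Flow is perpendicular to layering, so the layers act in series and the equivalent K is the thickness-weighted harmonic mean.
Total thickness L = 3.22 + 7.02 + 10.9 = 21.14 m.
Σ(b_i/K_i) = 3.22/0.724 + 7.02/0.0819 + 10.9/0.123 = 178.8 d.
K_eq = L / Σ(b_i/K_i) = 21.14 / 178.8 = 0.1182 m/day.
Q = K_eq · A · (Δh/L) = 0.1182 × 1400 × (4.16/21.14) = 32.58 m³/day.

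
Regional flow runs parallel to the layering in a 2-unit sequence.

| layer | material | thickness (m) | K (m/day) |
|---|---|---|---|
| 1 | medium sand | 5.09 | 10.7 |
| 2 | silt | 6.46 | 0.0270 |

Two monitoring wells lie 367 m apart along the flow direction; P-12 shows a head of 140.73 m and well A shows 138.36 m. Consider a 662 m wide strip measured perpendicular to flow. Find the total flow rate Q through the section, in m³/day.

Flow is parallel to layering, so each bed carries its own Darcy discharge and the transmissivities add.
Σ(K_i·b_i) = 10.7×5.09 + 0.0270×6.46 = 54.64 m²/day.
Hydraulic gradient i = (140.73 − 138.36) / 367 = 2.37 / 367 = 0.006458.
Q = Σ(K_i·b_i) · W · i = 54.64 × 662 × 0.006458 = 233.6 m³/day.

234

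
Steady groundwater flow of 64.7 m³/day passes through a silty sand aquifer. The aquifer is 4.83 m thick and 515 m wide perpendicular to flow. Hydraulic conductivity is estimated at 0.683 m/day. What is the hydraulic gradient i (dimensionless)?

0.0381

Cross-sectional area A = 515 × 4.83 = 2487 m².
From Q = K·A·i, i = Q / (K·A) = 64.7 / (0.6830 × 2487) = 0.03808.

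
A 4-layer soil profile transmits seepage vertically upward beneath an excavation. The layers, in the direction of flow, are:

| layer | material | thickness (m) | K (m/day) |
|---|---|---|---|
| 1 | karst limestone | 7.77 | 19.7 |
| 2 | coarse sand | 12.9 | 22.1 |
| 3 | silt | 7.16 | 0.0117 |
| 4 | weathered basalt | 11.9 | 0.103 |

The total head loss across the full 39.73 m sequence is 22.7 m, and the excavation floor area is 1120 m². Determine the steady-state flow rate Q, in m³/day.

Flow is perpendicular to layering, so the layers act in series and the equivalent K is the thickness-weighted harmonic mean.
Total thickness L = 7.77 + 12.9 + 7.16 + 11.9 = 39.73 m.
Σ(b_i/K_i) = 7.77/19.7 + 12.9/22.1 + 7.16/0.0117 + 11.9/0.103 = 728.5 d.
K_eq = L / Σ(b_i/K_i) = 39.73 / 728.5 = 0.05454 m/day.
Q = K_eq · A · (Δh/L) = 0.05454 × 1120 × (22.7/39.73) = 34.90 m³/day.

34.9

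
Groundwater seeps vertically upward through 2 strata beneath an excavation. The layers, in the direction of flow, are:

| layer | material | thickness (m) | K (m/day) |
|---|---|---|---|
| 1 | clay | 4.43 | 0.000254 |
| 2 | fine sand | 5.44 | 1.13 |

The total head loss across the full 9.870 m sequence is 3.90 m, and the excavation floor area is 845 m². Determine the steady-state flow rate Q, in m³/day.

Flow is perpendicular to layering, so the layers act in series and the equivalent K is the thickness-weighted harmonic mean.
Total thickness L = 4.43 + 5.44 = 9.870 m.
Σ(b_i/K_i) = 4.43/0.000254 + 5.44/1.13 = 17446 d.
K_eq = L / Σ(b_i/K_i) = 9.870 / 17446 = 0.0005658 m/day.
Q = K_eq · A · (Δh/L) = 0.0005658 × 845 × (3.90/9.870) = 0.1889 m³/day.

0.189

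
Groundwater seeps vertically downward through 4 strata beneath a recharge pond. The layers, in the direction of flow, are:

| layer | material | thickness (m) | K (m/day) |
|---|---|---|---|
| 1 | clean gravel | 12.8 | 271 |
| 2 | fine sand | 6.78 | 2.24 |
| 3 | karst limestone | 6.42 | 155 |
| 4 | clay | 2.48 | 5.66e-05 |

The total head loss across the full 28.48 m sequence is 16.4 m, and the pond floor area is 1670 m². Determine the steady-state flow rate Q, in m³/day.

Flow is perpendicular to layering, so the layers act in series and the equivalent K is the thickness-weighted harmonic mean.
Total thickness L = 12.8 + 6.78 + 6.42 + 2.48 = 28.48 m.
Σ(b_i/K_i) = 12.8/271 + 6.78/2.24 + 6.42/155 + 2.48/5.66e-05 = 43819 d.
K_eq = L / Σ(b_i/K_i) = 28.48 / 43819 = 0.0006499 m/day.
Q = K_eq · A · (Δh/L) = 0.0006499 × 1670 × (16.4/28.48) = 0.6250 m³/day.

0.625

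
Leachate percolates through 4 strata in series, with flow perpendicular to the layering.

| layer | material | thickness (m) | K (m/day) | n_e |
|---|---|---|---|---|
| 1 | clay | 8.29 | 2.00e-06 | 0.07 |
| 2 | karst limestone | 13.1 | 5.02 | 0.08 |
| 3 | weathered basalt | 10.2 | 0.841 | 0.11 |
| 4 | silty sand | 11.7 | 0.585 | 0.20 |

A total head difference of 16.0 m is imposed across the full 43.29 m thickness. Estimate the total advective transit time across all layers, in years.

With flow normal to the layers, continuity requires the same specific discharge q through every layer.
Σ(b_i/K_i) = 8.29/2.00e-06 + 13.1/5.02 + 10.2/0.841 + 11.7/0.585 = 4.145e+06 d.
q = Δh / Σ(b_i/K_i) = 16.0 / 4.145e+06 = 3.860e-06 m/day.
In each layer the seepage velocity is v_i = q/n_i, so the layer transit time is t_i = b_i·n_i / q:
  layer 1 (clay): t_1 = 8.29 × 0.07 / 3.860e-06 = 1.503e+05 d
  layer 2 (karst limestone): t_2 = 13.1 × 0.08 / 3.860e-06 = 2.715e+05 d
  layer 3 (weathered basalt): t_3 = 10.2 × 0.11 / 3.860e-06 = 2.907e+05 d
  layer 4 (silty sand): t_4 = 11.7 × 0.20 / 3.860e-06 = 6.062e+05 d
Total t = Σ t_i = 1.319e+06 days = 3610 years.

3610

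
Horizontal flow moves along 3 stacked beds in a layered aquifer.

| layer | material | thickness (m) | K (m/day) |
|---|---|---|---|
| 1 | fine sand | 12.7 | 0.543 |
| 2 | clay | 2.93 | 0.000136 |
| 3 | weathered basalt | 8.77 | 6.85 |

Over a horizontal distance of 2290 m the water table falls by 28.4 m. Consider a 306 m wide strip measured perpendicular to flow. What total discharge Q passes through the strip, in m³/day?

Flow is parallel to layering, so each bed carries its own Darcy discharge and the transmissivities add.
Σ(K_i·b_i) = 0.543×12.7 + 0.000136×2.93 + 6.85×8.77 = 66.97 m²/day.
Hydraulic gradient i = Δh / L = 28.4 / 2290 = 0.01240.
Q = Σ(K_i·b_i) · W · i = 66.97 × 306 × 0.01240 = 254.2 m³/day.

254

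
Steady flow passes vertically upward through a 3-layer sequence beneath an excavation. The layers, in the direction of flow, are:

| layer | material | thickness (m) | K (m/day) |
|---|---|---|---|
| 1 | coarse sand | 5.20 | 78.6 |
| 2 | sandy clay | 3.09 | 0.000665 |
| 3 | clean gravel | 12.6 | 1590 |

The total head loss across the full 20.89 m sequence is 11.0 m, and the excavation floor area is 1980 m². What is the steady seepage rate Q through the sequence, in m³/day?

4.69

Flow is perpendicular to layering, so the layers act in series and the equivalent K is the thickness-weighted harmonic mean.
Total thickness L = 5.20 + 3.09 + 12.6 = 20.89 m.
Σ(b_i/K_i) = 5.20/78.6 + 3.09/0.000665 + 12.6/1590 = 4647 d.
K_eq = L / Σ(b_i/K_i) = 20.89 / 4647 = 0.004496 m/day.
Q = K_eq · A · (Δh/L) = 0.004496 × 1980 × (11.0/20.89) = 4.687 m³/day.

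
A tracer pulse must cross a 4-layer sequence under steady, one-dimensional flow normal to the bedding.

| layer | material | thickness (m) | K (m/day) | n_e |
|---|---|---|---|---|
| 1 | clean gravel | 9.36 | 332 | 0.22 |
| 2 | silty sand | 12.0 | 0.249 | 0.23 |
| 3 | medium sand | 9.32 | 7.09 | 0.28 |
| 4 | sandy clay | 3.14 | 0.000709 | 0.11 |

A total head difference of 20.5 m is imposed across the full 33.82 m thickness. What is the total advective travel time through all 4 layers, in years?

With flow normal to the layers, continuity requires the same specific discharge q through every layer.
Σ(b_i/K_i) = 9.36/332 + 12.0/0.249 + 9.32/7.09 + 3.14/0.000709 = 4478 d.
q = Δh / Σ(b_i/K_i) = 20.5 / 4478 = 0.004578 m/day.
In each layer the seepage velocity is v_i = q/n_i, so the layer transit time is t_i = b_i·n_i / q:
  layer 1 (clean gravel): t_1 = 9.36 × 0.22 / 0.004578 = 449.8 d
  layer 2 (silty sand): t_2 = 12.0 × 0.23 / 0.004578 = 602.9 d
  layer 3 (medium sand): t_3 = 9.32 × 0.28 / 0.004578 = 570.1 d
  layer 4 (sandy clay): t_4 = 3.14 × 0.11 / 0.004578 = 75.45 d
Total t = Σ t_i = 1698 days = 4.650 years.

4.65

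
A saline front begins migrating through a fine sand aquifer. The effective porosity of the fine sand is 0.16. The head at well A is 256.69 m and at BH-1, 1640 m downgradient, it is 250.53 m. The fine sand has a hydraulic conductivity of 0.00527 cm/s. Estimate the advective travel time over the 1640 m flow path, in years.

Convert K: 0.00527 cm/s × 864 = 4.553 m/day.
Hydraulic gradient i = (256.69 − 250.53) / 1640 = 6.16 / 1640 = 0.003756.
Darcy flux q = K · i = 4.553 × 0.003756 = 0.01710 m/day.
Seepage velocity v = q / n_e = 0.01710 / 0.16 = 0.1069 m/day.
Travel time t = L / v = 1640 / 0.1069 = 15343 days = 42.01 years.

42.0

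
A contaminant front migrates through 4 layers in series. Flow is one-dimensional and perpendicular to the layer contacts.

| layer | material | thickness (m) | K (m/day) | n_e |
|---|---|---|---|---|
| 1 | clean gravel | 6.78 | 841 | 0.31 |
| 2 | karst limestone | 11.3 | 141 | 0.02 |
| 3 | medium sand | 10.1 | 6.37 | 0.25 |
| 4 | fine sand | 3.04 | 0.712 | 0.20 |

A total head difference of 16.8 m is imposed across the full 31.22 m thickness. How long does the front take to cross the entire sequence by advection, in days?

With flow normal to the layers, continuity requires the same specific discharge q through every layer.
Σ(b_i/K_i) = 6.78/841 + 11.3/141 + 10.1/6.37 + 3.04/0.712 = 5.943 d.
q = Δh / Σ(b_i/K_i) = 16.8 / 5.943 = 2.827 m/day.
In each layer the seepage velocity is v_i = q/n_i, so the layer transit time is t_i = b_i·n_i / q:
  layer 1 (clean gravel): t_1 = 6.78 × 0.31 / 2.827 = 0.7436 d
  layer 2 (karst limestone): t_2 = 11.3 × 0.02 / 2.827 = 0.07995 d
  layer 3 (medium sand): t_3 = 10.1 × 0.25 / 2.827 = 0.8933 d
  layer 4 (fine sand): t_4 = 3.04 × 0.20 / 2.827 = 0.2151 d
Total t = Σ t_i = 1.932 days.

1.93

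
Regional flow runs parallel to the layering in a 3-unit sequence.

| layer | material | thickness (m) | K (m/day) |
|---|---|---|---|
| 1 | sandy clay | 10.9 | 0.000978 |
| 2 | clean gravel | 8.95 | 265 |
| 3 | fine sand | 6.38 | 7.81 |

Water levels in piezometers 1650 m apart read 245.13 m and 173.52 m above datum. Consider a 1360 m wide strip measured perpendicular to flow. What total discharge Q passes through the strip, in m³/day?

143000

Flow is parallel to layering, so each bed carries its own Darcy discharge and the transmissivities add.
Σ(K_i·b_i) = 0.000978×10.9 + 265×8.95 + 7.81×6.38 = 2422 m²/day.
Hydraulic gradient i = (245.13 − 173.52) / 1650 = 71.61 / 1650 = 0.04340.
Q = Σ(K_i·b_i) · W · i = 2422 × 1360 × 0.04340 = 1.429e+05 m³/day.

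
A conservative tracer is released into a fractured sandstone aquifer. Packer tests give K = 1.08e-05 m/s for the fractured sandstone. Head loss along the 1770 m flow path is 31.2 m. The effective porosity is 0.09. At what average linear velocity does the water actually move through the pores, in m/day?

Convert K: 1.08e-05 m/s × 86400 = 0.9331 m/day.
Hydraulic gradient i = Δh / L = 31.2 / 1770 = 0.01763.
Darcy flux q = K · i = 0.9331 × 0.01763 = 0.01645 m/day.
Seepage velocity v = q / n_e = 0.01645 / 0.09 = 0.1828 m/day.

0.183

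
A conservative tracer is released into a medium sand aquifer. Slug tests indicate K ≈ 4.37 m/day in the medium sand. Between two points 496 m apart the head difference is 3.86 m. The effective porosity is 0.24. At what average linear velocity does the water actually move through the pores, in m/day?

0.142

Hydraulic gradient i = Δh / L = 3.86 / 496 = 0.007782.
Darcy flux q = K · i = 4.370 × 0.007782 = 0.03401 m/day.
Seepage velocity v = q / n_e = 0.03401 / 0.24 = 0.1417 m/day.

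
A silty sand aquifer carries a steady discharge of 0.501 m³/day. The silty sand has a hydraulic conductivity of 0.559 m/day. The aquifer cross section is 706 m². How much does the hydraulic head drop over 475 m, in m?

From Q = K·A·i, i = Q / (K·A) = 0.501 / (0.5590 × 706.0) = 0.001269.
Head loss Δh = i · L = 0.001269 × 475 = 0.6030 m.

0.603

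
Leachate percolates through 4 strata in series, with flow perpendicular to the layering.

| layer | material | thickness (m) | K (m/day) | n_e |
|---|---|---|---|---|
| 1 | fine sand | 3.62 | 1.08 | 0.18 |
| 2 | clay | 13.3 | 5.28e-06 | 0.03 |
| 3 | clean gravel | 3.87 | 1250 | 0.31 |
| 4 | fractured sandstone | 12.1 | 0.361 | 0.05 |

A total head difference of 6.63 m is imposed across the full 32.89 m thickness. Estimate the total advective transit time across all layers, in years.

2970

With flow normal to the layers, continuity requires the same specific discharge q through every layer.
Σ(b_i/K_i) = 3.62/1.08 + 13.3/5.28e-06 + 3.87/1250 + 12.1/0.361 = 2.519e+06 d.
q = Δh / Σ(b_i/K_i) = 6.63 / 2.519e+06 = 2.632e-06 m/day.
In each layer the seepage velocity is v_i = q/n_i, so the layer transit time is t_i = b_i·n_i / q:
  layer 1 (fine sand): t_1 = 3.62 × 0.18 / 2.632e-06 = 2.476e+05 d
  layer 2 (clay): t_2 = 13.3 × 0.03 / 2.632e-06 = 1.516e+05 d
  layer 3 (clean gravel): t_3 = 3.87 × 0.31 / 2.632e-06 = 4.558e+05 d
  layer 4 (fractured sandstone): t_4 = 12.1 × 0.05 / 2.632e-06 = 2.299e+05 d
Total t = Σ t_i = 1.085e+06 days = 2970 years.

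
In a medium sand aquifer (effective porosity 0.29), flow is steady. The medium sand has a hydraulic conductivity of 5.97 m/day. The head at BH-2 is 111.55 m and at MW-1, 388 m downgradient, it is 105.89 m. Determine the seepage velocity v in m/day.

0.300

Hydraulic gradient i = (111.55 − 105.89) / 388 = 5.66 / 388 = 0.01459.
Darcy flux q = K · i = 5.970 × 0.01459 = 0.08709 m/day.
Seepage velocity v = q / n_e = 0.08709 / 0.29 = 0.3003 m/day.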